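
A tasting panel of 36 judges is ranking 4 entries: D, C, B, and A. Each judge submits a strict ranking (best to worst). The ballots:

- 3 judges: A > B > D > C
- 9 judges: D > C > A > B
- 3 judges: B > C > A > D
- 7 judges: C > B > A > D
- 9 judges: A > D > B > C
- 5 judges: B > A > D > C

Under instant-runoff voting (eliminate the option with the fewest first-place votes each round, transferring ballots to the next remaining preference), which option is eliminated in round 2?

D

Round 1: D 9, C 7, B 8, A 12. Eliminate C.
Round 2: D 9, B 15, A 12. Eliminate D.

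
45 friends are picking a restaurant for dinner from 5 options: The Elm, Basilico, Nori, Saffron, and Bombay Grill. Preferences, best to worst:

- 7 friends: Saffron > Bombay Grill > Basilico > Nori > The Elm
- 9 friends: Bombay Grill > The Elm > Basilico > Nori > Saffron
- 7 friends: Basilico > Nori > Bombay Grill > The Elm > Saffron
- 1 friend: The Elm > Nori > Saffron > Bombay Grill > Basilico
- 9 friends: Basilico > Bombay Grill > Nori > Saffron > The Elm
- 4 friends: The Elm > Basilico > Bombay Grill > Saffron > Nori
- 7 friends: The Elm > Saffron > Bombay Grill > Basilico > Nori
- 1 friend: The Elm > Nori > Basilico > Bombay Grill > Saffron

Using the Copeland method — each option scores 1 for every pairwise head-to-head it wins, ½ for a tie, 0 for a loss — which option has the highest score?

Bombay Grill

The Elm: beats Saffron; loses to Basilico, Nori, and Bombay Grill → score 1.
Basilico: beats The Elm, Nori, and Saffron; loses to Bombay Grill → score 3.
Nori: beats The Elm and Saffron; loses to Basilico and Bombay Grill → score 2.
Saffron: loses to The Elm, Basilico, Nori, and Bombay Grill → score 0.
Bombay Grill: beats The Elm, Basilico, Nori, and Saffron → score 4.
Bombay Grill has the best pairwise record.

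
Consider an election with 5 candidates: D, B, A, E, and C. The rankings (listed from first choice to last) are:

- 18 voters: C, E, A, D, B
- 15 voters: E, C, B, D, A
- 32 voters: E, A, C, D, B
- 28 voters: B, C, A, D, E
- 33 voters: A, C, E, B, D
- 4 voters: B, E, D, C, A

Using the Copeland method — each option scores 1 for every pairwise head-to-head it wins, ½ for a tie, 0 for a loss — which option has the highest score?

C

D: loses to B, A, E, and C → score 0.
B: beats D; loses to A, E, and C → score 1.
A: beats D and B; ties C; loses to E → score 2.5.
E: beats D, B, and A; loses to C → score 3.
C: beats D, B, and E; ties A → score 3.5.
C has the best pairwise record.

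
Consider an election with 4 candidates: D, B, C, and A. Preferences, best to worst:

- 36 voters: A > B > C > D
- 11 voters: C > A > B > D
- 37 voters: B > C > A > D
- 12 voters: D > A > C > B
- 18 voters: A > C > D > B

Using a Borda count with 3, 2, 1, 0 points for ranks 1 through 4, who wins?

D: 36·0 + 11·0 + 37·0 + 12·3 + 18·1 = 54
B: 36·2 + 11·1 + 37·3 + 12·0 + 18·0 = 194
C: 36·1 + 11·3 + 37·2 + 12·1 + 18·2 = 191
A: 36·3 + 11·2 + 37·1 + 12·2 + 18·3 = 245
A has the highest Borda score (245).

A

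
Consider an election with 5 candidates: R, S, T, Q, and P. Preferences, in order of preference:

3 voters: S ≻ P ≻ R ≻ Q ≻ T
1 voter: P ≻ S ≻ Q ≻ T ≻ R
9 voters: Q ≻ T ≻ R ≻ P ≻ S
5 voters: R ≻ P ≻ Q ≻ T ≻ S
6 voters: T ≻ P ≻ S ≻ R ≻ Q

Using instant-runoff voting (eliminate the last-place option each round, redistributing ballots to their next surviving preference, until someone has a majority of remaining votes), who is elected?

Round 1: R 5, S 3, T 6, Q 9, P 1. Eliminate P.
Round 2: R 5, S 4, T 6, Q 9. Eliminate S.
Round 3: R 8, T 6, Q 10. Eliminate T.
Round 4: R 14, Q 10. R has a majority.

R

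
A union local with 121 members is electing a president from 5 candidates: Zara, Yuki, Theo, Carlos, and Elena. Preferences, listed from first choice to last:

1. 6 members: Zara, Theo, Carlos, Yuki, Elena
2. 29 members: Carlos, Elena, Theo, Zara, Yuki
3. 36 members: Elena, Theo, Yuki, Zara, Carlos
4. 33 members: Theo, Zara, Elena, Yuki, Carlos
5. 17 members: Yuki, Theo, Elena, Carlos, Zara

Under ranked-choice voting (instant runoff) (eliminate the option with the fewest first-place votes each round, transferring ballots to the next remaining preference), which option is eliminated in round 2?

Yuki

Round 1: Zara 6, Yuki 17, Theo 33, Carlos 29, Elena 36. Eliminate Zara.
Round 2: Yuki 17, Theo 39, Carlos 29, Elena 36. Eliminate Yuki.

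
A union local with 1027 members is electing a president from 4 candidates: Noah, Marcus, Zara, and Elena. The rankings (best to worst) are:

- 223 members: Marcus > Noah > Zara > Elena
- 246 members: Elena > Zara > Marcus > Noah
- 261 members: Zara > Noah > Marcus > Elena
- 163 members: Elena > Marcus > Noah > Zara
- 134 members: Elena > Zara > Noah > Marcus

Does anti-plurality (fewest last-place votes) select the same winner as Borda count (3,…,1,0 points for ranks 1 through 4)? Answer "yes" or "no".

no

Anti-plurality — last-place votes: Noah 246, Marcus 134, Zara 163, Elena 484. Winner: Marcus.
Borda — scores: Noah 1265, Marcus 1502, Zara 1766, Elena 1629. Winner: Zara.
The two methods disagree.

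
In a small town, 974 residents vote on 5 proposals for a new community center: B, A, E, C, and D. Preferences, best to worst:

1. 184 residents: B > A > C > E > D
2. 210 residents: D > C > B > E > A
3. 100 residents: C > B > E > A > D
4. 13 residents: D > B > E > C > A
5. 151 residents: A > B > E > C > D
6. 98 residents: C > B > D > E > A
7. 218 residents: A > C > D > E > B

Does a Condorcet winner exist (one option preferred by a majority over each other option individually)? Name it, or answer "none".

Checking pairwise contests:
C beats B 626–348.
B beats A 605–369.
B beats E 756–218.
A beats C 553–421.
B beats D 533–441.
Every option loses at least one head-to-head, so there is no Condorcet winner.

none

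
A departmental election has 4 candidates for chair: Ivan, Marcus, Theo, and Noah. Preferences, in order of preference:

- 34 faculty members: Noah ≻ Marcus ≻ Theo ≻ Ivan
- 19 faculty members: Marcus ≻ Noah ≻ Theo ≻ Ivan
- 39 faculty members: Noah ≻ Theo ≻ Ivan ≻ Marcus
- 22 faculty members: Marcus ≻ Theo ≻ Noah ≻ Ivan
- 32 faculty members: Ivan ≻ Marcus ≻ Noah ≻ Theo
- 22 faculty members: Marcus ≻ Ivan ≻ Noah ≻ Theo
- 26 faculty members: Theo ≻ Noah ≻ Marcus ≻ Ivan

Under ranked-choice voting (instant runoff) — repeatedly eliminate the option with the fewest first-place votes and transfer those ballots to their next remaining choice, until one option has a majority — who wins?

Noah

Round 1: Ivan 32, Marcus 63, Theo 26, Noah 73. Eliminate Theo.
Round 2: Ivan 32, Marcus 63, Noah 99. Noah has a majority.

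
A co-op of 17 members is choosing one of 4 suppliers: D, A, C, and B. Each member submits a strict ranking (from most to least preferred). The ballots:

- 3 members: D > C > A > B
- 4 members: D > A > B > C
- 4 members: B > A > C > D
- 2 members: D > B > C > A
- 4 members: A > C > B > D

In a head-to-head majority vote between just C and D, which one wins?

D

Voters preferring C to D: 8; preferring D to C: 9.
D wins the head-to-head.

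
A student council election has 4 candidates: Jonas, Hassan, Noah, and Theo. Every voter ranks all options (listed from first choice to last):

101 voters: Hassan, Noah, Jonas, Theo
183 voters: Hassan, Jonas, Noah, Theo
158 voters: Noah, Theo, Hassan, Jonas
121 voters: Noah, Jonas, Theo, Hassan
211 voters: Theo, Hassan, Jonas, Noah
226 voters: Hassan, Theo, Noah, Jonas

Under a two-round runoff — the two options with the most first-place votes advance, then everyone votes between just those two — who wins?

Round 1 first-place votes: Jonas 0, Hassan 510, Noah 279, Theo 211.
Hassan and Noah advance.
Runoff: Hassan is preferred to Noah by 721 voters; Noah by 279.
Hassan wins the runoff.

Hassan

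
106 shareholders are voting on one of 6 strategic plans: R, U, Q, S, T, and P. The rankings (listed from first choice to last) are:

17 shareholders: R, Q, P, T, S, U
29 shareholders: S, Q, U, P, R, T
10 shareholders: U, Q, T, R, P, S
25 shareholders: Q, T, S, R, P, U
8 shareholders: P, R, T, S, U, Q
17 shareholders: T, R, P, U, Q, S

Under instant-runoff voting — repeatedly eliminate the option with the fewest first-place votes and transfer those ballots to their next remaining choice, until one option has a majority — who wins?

Q

Round 1: R 17, U 10, Q 25, S 29, T 17, P 8. Eliminate P.
Round 2: R 25, U 10, Q 25, S 29, T 17. Eliminate U.
Round 3: R 25, Q 35, S 29, T 17. Eliminate T.
Round 4: R 42, Q 35, S 29. Eliminate S.
Round 5: R 42, Q 64. Q has a majority.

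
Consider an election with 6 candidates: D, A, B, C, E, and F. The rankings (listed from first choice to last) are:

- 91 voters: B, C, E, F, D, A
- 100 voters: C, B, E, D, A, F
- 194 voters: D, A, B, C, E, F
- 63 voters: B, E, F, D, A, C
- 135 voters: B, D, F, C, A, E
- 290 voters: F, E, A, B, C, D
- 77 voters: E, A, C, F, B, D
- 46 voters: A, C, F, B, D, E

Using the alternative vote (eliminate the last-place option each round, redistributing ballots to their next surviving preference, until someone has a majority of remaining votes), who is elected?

B

Round 1: D 194, A 46, B 289, C 100, E 77, F 290. Eliminate A.
Round 2: D 194, B 289, C 146, E 77, F 290. Eliminate E.
Round 3: D 194, B 289, C 223, F 290. Eliminate D.
Round 4: B 483, C 223, F 290. Eliminate C.
Round 5: B 583, F 413. B has a majority.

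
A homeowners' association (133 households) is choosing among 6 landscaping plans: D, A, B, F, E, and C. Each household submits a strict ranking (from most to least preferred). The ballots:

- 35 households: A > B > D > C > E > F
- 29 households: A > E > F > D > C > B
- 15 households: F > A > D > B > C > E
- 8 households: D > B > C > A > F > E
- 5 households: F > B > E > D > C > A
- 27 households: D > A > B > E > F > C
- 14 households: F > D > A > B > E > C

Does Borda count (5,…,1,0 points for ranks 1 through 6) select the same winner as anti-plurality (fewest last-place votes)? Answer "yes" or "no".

no

Borda — scores: D 449, A 546, B 331, F 292, E 234, C 143. Winner: A.
Anti-plurality — last-place votes: D 0, A 5, B 29, F 35, E 23, C 41. Winner: D.
The two methods disagree.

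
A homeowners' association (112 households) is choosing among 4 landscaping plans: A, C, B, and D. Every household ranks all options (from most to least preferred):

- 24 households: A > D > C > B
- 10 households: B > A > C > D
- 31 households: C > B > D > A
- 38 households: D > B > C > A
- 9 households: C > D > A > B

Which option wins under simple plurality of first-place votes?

C

First-place votes: A 24, C 40, B 10, D 38.
C has the most first-place votes.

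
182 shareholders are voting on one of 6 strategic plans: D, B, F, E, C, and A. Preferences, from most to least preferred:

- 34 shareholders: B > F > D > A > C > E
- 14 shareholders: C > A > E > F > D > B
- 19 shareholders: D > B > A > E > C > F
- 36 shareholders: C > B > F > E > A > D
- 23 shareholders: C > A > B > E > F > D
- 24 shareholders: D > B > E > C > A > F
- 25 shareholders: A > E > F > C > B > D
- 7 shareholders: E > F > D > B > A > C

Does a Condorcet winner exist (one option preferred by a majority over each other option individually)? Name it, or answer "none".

C vs D: 98–84 for C.
C vs B: 98–84 for C.
C vs F: 116–66 for C.
C vs E: 107–75 for C.
C vs A: 97–85 for C.
C beats every other option head-to-head.

C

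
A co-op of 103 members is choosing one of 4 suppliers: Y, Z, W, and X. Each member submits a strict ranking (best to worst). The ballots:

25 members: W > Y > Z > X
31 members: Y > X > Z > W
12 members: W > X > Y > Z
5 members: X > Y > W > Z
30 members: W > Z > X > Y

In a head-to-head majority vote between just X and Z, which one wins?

Voters preferring X to Z: 48; preferring Z to X: 55.
Z wins the head-to-head.

Z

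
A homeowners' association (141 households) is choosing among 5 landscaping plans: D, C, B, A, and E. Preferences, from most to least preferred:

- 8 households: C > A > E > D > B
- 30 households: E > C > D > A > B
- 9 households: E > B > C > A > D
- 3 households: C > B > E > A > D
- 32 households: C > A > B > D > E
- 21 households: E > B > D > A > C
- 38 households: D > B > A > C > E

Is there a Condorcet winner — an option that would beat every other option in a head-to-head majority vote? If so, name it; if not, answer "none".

C vs D: 82–59 for C.
C vs B: 73–68 for C.
C vs A: 82–59 for C.
C vs E: 81–60 for C.
C beats every other option head-to-head.

C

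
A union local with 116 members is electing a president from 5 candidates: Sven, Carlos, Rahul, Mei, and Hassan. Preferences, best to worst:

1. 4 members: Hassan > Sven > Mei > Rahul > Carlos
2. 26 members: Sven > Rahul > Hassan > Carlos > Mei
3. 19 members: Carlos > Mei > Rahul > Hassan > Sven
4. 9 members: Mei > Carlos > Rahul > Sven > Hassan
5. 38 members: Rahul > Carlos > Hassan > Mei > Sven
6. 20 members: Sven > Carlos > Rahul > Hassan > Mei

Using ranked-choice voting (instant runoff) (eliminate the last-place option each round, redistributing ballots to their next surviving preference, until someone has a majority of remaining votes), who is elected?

Round 1: Sven 46, Carlos 19, Rahul 38, Mei 9, Hassan 4. Eliminate Hassan.
Round 2: Sven 50, Carlos 19, Rahul 38, Mei 9. Eliminate Mei.
Round 3: Sven 50, Carlos 28, Rahul 38. Eliminate Carlos.
Round 4: Sven 50, Rahul 66. Rahul has a majority.

Rahul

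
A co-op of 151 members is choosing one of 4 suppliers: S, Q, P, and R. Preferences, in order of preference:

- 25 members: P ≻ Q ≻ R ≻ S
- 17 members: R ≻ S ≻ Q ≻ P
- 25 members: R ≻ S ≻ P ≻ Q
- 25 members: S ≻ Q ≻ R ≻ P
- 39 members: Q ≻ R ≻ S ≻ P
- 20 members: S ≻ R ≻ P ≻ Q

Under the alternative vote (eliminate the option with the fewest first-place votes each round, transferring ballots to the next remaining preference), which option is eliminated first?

P

Round 1: S 45, Q 39, P 25, R 42. Eliminate P.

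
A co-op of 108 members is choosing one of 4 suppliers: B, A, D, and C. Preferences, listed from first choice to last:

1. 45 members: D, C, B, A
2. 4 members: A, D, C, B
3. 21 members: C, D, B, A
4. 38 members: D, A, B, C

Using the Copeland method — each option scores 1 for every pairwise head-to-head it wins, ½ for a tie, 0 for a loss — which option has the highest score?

B: beats A; loses to D and C → score 1.
A: loses to B, D, and C → score 0.
D: beats B, A, and C → score 3.
C: beats B and A; loses to D → score 2.
D has the best pairwise record.

D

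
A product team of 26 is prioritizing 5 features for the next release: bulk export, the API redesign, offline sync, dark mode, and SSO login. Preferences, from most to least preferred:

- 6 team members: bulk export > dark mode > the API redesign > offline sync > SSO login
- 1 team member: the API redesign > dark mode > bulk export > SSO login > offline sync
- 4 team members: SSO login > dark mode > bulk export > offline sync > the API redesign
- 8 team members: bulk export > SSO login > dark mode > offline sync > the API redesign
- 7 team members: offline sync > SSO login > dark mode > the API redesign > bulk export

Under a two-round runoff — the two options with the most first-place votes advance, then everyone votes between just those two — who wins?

bulk export

Round 1 first-place votes: bulk export 14, the API redesign 1, offline sync 7, dark mode 0, SSO login 4.
bulk export and offline sync advance.
Runoff: bulk export is preferred to offline sync by 19 voters; offline sync by 7.
bulk export wins the runoff.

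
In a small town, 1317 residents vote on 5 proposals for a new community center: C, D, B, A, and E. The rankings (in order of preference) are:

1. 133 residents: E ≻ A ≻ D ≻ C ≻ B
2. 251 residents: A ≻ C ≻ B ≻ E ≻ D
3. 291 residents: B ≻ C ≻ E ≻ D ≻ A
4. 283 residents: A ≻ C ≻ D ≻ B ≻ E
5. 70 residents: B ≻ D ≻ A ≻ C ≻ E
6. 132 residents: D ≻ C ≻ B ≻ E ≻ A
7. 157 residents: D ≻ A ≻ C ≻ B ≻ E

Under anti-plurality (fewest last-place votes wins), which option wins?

C

Last-place votes: C 0, D 251, B 133, A 423, E 510.
C is ranked last by the fewest voters, so C wins.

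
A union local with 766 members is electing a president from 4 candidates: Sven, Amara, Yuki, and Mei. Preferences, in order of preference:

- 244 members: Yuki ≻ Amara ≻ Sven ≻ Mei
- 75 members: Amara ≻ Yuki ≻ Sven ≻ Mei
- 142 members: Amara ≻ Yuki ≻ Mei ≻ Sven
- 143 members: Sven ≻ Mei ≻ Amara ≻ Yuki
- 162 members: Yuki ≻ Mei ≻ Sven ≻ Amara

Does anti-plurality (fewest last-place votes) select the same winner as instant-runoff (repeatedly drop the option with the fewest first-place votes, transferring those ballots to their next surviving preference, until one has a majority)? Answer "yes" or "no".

no

Anti-plurality — last-place votes: Sven 142, Amara 162, Yuki 143, Mei 319. Winner: Sven.
Instant-runoff — R1 Sven 143, Amara 217, Yuki 406, Mei 0 (Yuki winner). Winner: Yuki.
The two methods disagree.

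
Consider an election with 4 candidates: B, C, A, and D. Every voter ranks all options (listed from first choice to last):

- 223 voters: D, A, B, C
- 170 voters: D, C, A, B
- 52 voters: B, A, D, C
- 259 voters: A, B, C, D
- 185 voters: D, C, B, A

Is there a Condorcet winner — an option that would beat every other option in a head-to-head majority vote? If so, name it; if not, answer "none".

D

D vs B: 578–311 for D.
D vs C: 630–259 for D.
D vs A: 578–311 for D.
D beats every other option head-to-head.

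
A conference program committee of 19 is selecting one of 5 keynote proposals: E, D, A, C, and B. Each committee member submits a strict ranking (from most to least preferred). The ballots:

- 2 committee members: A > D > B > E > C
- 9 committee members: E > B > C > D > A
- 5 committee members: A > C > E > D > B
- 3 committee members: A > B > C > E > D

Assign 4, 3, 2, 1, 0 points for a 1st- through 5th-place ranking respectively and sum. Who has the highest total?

E: 2·1 + 9·4 + 5·2 + 3·1 = 51
D: 2·3 + 9·1 + 5·1 + 3·0 = 20
A: 2·4 + 9·0 + 5·4 + 3·4 = 40
C: 2·0 + 9·2 + 5·3 + 3·2 = 39
B: 2·2 + 9·3 + 5·0 + 3·3 = 40
E has the highest Borda score (51).

E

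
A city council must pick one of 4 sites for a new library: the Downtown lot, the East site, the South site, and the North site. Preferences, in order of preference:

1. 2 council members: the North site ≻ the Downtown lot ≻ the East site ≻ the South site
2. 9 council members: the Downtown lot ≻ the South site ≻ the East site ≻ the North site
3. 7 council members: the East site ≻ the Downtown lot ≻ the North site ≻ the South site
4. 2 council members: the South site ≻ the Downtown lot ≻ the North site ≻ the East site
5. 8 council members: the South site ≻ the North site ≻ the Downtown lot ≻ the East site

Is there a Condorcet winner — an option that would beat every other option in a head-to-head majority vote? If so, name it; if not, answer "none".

the Downtown lot

the Downtown lot vs the East site: 21–7 for the Downtown lot.
the Downtown lot vs the South site: 18–10 for the Downtown lot.
the Downtown lot vs the North site: 18–10 for the Downtown lot.
the Downtown lot beats every other option head-to-head.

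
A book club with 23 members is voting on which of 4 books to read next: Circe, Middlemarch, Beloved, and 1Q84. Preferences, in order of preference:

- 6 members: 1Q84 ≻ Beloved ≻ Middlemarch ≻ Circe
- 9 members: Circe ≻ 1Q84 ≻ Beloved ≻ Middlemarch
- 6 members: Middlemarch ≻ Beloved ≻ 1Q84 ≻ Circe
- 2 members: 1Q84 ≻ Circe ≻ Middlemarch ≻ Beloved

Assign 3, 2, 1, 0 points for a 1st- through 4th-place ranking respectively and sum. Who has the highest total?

Circe: 6·0 + 9·3 + 6·0 + 2·2 = 31
Middlemarch: 6·1 + 9·0 + 6·3 + 2·1 = 26
Beloved: 6·2 + 9·1 + 6·2 + 2·0 = 33
1Q84: 6·3 + 9·2 + 6·1 + 2·3 = 48
1Q84 has the highest Borda score (48).

1Q84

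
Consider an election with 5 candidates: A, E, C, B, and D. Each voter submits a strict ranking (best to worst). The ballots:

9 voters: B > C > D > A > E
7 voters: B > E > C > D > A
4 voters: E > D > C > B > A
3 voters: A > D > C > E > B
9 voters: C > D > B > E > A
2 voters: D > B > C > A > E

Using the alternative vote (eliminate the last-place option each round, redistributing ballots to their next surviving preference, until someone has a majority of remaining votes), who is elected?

B

Round 1: A 3, E 4, C 9, B 16, D 2. Eliminate D.
Round 2: A 3, E 4, C 9, B 18. B has a majority.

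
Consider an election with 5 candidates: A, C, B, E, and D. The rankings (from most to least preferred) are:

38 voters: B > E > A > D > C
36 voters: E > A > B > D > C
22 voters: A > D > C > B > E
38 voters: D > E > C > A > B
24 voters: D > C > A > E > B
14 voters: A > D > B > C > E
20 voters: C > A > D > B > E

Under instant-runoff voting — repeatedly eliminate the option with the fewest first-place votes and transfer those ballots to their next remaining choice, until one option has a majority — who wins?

Round 1: A 36, C 20, B 38, E 36, D 62. Eliminate C.
Round 2: A 56, B 38, E 36, D 62. Eliminate E.
Round 3: A 92, B 38, D 62. Eliminate B.
Round 4: A 130, D 62. A has a majority.

A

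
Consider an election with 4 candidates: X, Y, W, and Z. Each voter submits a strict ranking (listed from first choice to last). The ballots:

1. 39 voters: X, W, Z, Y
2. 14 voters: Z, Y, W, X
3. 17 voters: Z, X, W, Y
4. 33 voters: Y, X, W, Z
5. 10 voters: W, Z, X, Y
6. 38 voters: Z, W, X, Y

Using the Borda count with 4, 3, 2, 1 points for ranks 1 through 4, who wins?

X: 39·4 + 14·1 + 17·3 + 33·3 + 10·2 + 38·2 = 416
Y: 39·1 + 14·3 + 17·1 + 33·4 + 10·1 + 38·1 = 278
W: 39·3 + 14·2 + 17·2 + 33·2 + 10·4 + 38·3 = 399
Z: 39·2 + 14·4 + 17·4 + 33·1 + 10·3 + 38·4 = 417
Z has the highest Borda score (417).

Z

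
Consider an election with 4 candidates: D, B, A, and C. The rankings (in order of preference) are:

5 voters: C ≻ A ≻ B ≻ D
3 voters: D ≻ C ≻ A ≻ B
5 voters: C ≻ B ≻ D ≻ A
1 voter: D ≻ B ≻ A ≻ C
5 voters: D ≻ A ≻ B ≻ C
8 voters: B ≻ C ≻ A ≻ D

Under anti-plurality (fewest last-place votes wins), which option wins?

Last-place votes: D 13, B 3, A 5, C 6.
B is ranked last by the fewest voters, so B wins.

B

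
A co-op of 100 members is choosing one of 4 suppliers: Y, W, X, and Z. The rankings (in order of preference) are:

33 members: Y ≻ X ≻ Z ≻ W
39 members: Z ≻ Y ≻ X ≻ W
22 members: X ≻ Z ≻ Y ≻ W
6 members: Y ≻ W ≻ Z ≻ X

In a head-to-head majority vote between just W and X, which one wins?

X

Voters preferring W to X: 6; preferring X to W: 94.
X wins the head-to-head.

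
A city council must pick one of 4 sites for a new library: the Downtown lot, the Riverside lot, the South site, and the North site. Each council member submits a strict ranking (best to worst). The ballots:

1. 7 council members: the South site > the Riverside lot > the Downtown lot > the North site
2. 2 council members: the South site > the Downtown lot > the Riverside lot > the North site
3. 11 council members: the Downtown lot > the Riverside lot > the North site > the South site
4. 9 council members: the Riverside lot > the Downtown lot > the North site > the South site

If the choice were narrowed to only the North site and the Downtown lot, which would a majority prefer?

the Downtown lot

Voters preferring the North site to the Downtown lot: 0; preferring the Downtown lot to the North site: 29.
the Downtown lot wins the head-to-head.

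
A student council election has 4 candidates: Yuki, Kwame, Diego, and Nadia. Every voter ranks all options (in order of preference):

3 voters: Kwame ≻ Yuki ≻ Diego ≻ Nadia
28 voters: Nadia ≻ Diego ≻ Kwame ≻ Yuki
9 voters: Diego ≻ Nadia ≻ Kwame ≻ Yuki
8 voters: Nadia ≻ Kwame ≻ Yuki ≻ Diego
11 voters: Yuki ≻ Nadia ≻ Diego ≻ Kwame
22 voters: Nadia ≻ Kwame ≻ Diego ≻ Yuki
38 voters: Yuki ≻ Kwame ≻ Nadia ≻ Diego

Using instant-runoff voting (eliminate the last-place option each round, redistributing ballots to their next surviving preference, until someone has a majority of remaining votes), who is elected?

Round 1: Yuki 49, Kwame 3, Diego 9, Nadia 58. Eliminate Kwame.
Round 2: Yuki 52, Diego 9, Nadia 58. Eliminate Diego.
Round 3: Yuki 52, Nadia 67. Nadia has a majority.

Nadia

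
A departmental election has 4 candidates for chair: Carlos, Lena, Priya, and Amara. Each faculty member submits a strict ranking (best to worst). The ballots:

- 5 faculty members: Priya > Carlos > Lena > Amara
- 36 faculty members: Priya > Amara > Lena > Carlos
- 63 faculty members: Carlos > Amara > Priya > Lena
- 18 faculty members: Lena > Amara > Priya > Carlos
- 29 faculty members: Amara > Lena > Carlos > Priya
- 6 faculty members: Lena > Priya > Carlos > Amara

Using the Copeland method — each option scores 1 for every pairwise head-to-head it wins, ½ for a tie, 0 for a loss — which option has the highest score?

Carlos: beats Priya; loses to Lena and Amara → score 1.
Lena: beats Carlos; loses to Priya and Amara → score 1.
Priya: beats Lena; loses to Carlos and Amara → score 1.
Amara: beats Carlos, Lena, and Priya → score 3.
Amara has the best pairwise record.

Amara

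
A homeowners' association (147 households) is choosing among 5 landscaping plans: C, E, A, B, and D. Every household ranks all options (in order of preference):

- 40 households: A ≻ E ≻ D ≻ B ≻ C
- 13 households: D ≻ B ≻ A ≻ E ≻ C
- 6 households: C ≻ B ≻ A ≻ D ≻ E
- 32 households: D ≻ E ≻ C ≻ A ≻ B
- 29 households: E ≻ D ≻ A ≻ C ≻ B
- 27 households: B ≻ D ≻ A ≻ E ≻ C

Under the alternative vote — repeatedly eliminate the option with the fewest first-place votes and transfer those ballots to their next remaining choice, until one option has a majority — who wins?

D

Round 1: C 6, E 29, A 40, B 27, D 45. Eliminate C.
Round 2: E 29, A 40, B 33, D 45. Eliminate E.
Round 3: A 40, B 33, D 74. D has a majority.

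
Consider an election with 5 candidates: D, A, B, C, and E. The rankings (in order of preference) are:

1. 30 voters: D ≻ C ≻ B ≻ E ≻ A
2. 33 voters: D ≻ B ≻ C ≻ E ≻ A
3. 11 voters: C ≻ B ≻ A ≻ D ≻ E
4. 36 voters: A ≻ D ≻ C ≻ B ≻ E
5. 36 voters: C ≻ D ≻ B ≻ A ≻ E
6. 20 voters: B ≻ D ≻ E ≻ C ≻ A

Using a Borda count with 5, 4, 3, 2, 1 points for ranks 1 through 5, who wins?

D: 30·5 + 33·5 + 11·2 + 36·4 + 36·4 + 20·4 = 705
A: 30·1 + 33·1 + 11·3 + 36·5 + 36·2 + 20·1 = 368
B: 30·3 + 33·4 + 11·4 + 36·2 + 36·3 + 20·5 = 546
C: 30·4 + 33·3 + 11·5 + 36·3 + 36·5 + 20·2 = 602
E: 30·2 + 33·2 + 11·1 + 36·1 + 36·1 + 20·3 = 269
D has the highest Borda score (705).

D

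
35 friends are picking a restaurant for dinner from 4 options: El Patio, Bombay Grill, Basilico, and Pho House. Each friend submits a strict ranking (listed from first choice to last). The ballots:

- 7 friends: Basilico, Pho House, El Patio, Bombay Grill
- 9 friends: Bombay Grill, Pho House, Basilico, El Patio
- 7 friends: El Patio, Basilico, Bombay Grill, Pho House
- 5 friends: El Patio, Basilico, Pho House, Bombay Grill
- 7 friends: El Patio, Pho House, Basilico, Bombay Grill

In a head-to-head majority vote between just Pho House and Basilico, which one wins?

Basilico

Voters preferring Pho House to Basilico: 16; preferring Basilico to Pho House: 19.
Basilico wins the head-to-head.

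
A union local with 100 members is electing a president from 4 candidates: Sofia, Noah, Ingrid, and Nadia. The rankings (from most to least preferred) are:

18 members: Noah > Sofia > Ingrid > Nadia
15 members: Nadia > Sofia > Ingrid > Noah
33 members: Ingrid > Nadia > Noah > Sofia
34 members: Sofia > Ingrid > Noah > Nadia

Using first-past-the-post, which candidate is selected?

Sofia

First-place votes: Sofia 34, Noah 18, Ingrid 33, Nadia 15.
Sofia has the most first-place votes.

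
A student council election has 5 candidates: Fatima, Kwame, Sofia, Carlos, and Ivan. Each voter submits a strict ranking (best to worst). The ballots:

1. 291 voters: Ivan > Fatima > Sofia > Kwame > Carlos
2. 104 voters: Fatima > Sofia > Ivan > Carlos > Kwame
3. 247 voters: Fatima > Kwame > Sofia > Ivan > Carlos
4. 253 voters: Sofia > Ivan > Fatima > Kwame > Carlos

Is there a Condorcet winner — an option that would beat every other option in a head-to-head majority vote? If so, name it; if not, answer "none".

Checking pairwise contests:
Ivan beats Fatima 544–351.
Fatima beats Kwame 895–0.
Fatima beats Sofia 642–253.
Fatima beats Carlos 895–0.
Sofia beats Ivan 604–291.
Every option loses at least one head-to-head, so there is no Condorcet winner.

none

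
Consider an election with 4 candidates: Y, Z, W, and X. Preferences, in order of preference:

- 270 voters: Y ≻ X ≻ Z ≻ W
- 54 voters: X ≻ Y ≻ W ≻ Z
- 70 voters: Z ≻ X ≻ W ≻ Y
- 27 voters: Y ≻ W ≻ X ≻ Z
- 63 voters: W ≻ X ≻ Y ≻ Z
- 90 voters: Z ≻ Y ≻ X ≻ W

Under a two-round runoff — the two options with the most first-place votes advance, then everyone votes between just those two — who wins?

Y

Round 1 first-place votes: Y 297, Z 160, W 63, X 54.
Y and Z advance.
Runoff: Y is preferred to Z by 414 voters; Z by 160.
Y wins the runoff.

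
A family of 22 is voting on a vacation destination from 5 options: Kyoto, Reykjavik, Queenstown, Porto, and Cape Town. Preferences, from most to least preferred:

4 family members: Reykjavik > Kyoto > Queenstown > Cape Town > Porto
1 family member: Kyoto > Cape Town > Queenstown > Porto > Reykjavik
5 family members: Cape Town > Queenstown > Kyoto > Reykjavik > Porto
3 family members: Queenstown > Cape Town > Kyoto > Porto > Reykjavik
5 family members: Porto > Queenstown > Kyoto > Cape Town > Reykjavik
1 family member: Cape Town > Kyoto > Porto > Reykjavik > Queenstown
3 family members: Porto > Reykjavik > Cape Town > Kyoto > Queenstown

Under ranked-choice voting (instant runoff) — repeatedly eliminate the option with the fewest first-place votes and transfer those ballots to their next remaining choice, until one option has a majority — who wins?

Round 1: Kyoto 1, Reykjavik 4, Queenstown 3, Porto 8, Cape Town 6. Eliminate Kyoto.
Round 2: Reykjavik 4, Queenstown 3, Porto 8, Cape Town 7. Eliminate Queenstown.
Round 3: Reykjavik 4, Porto 8, Cape Town 10. Eliminate Reykjavik.
Round 4: Porto 8, Cape Town 14. Cape Town has a majority.

Cape Town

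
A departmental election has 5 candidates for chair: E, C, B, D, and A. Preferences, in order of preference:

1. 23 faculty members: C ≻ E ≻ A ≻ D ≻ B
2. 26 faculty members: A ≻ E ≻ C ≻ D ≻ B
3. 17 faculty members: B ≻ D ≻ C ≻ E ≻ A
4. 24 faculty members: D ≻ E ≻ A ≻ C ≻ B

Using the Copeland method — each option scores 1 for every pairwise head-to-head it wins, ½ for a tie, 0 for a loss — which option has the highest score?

E: beats C, B, D, and A → score 4.
C: beats B and D; loses to E and A → score 2.
B: loses to E, C, D, and A → score 0.
D: beats B; loses to E, C, and A → score 1.
A: beats C, B, and D; loses to E → score 3.
E has the best pairwise record.

E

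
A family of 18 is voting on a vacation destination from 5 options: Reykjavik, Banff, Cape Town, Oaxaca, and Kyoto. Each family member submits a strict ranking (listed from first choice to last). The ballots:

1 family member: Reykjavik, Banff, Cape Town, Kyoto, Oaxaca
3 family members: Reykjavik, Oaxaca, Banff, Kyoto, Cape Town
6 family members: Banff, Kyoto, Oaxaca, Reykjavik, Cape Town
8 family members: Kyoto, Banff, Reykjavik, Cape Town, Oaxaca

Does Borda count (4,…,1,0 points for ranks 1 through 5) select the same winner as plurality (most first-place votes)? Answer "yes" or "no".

no

Borda — scores: Reykjavik 38, Banff 57, Cape Town 10, Oaxaca 21, Kyoto 54. Winner: Banff.
Plurality — first-place votes: Reykjavik 4, Banff 6, Cape Town 0, Oaxaca 0, Kyoto 8. Winner: Kyoto.
The two methods disagree.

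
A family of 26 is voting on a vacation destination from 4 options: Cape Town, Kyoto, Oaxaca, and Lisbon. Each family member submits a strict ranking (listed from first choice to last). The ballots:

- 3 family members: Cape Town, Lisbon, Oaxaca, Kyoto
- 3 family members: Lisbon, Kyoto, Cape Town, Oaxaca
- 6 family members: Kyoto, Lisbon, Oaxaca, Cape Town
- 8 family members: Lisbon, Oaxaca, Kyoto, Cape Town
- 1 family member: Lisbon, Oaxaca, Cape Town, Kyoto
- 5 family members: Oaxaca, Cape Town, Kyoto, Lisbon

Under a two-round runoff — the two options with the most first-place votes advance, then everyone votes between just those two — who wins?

Round 1 first-place votes: Cape Town 3, Kyoto 6, Oaxaca 5, Lisbon 12.
Lisbon and Kyoto advance.
Runoff: Lisbon is preferred to Kyoto by 15 voters; Kyoto by 11.
Lisbon wins the runoff.

Lisbon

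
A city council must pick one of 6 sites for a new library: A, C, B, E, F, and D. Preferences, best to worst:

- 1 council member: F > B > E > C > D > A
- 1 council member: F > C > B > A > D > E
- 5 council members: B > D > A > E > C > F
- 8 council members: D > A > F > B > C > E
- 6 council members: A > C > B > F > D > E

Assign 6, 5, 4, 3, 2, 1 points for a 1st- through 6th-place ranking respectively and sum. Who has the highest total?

A: 1·1 + 1·3 + 5·4 + 8·5 + 6·6 = 100
C: 1·3 + 1·5 + 5·2 + 8·2 + 6·5 = 64
B: 1·5 + 1·4 + 5·6 + 8·3 + 6·4 = 87
E: 1·4 + 1·1 + 5·3 + 8·1 + 6·1 = 34
F: 1·6 + 1·6 + 5·1 + 8·4 + 6·3 = 67
D: 1·2 + 1·2 + 5·5 + 8·6 + 6·2 = 89
A has the highest Borda score (100).

A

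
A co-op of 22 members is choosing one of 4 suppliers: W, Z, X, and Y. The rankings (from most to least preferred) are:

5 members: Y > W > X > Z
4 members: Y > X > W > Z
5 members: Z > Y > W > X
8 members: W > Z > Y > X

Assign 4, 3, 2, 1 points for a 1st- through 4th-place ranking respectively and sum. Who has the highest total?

Y

W: 5·3 + 4·2 + 5·2 + 8·4 = 65
Z: 5·1 + 4·1 + 5·4 + 8·3 = 53
X: 5·2 + 4·3 + 5·1 + 8·1 = 35
Y: 5·4 + 4·4 + 5·3 + 8·2 = 67
Y has the highest Borda score (67).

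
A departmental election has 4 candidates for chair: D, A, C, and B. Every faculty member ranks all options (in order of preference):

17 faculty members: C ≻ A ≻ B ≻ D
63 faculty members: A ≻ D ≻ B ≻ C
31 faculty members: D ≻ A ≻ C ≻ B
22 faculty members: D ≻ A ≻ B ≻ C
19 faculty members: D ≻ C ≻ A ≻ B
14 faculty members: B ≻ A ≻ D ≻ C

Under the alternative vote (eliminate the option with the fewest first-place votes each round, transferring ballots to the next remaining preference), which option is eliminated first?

Round 1: D 72, A 63, C 17, B 14. Eliminate B.

B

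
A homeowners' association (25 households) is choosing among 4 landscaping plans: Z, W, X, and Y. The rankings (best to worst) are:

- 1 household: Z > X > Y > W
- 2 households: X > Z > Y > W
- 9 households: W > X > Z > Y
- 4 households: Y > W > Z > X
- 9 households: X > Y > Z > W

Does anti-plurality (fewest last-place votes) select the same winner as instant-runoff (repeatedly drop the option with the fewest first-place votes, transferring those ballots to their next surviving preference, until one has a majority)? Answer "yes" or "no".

Anti-plurality — last-place votes: Z 0, W 12, X 4, Y 9. Winner: Z.
Instant-runoff — R1 Z 1, W 9, X 11, Y 4 (Z out); R2 W 9, X 12, Y 4 (Y out); R3 W 13, X 12 (W winner). Winner: W.
The two methods disagree.

no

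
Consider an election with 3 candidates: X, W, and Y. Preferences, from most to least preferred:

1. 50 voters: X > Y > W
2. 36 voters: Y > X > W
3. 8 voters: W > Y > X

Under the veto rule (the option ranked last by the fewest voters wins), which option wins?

Y

Last-place votes: X 8, W 86, Y 0.
Y is ranked last by the fewest voters, so Y wins.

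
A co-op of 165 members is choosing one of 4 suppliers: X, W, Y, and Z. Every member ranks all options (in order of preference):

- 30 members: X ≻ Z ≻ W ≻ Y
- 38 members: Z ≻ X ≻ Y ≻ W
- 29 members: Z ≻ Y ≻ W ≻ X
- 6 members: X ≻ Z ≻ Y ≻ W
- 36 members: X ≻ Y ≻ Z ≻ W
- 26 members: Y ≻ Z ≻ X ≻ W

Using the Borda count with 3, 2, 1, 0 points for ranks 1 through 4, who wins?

Z

X: 30·3 + 38·2 + 29·0 + 6·3 + 36·3 + 26·1 = 318
W: 30·1 + 38·0 + 29·1 + 6·0 + 36·0 + 26·0 = 59
Y: 30·0 + 38·1 + 29·2 + 6·1 + 36·2 + 26·3 = 252
Z: 30·2 + 38·3 + 29·3 + 6·2 + 36·1 + 26·2 = 361
Z has the highest Borda score (361).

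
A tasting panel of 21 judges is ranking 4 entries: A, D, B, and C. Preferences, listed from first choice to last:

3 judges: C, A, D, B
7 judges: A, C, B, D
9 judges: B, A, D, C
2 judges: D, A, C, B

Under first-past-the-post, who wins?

B

First-place votes: A 7, D 2, B 9, C 3.
B has the most first-place votes.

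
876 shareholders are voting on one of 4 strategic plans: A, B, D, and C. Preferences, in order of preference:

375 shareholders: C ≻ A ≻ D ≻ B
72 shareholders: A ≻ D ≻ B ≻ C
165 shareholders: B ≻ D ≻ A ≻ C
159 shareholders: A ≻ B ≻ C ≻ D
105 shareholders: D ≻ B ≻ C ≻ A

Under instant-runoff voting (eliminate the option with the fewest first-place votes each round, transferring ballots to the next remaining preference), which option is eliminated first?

D

Round 1: A 231, B 165, D 105, C 375. Eliminate D.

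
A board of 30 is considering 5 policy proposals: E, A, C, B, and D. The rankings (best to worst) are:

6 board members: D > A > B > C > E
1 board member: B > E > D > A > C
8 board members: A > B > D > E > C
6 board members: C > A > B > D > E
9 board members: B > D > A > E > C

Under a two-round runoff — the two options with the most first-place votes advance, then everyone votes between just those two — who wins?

Round 1 first-place votes: E 0, A 8, C 6, B 10, D 6.
B and A advance.
Runoff: B is preferred to A by 10 voters; A by 20.
A wins the runoff.

A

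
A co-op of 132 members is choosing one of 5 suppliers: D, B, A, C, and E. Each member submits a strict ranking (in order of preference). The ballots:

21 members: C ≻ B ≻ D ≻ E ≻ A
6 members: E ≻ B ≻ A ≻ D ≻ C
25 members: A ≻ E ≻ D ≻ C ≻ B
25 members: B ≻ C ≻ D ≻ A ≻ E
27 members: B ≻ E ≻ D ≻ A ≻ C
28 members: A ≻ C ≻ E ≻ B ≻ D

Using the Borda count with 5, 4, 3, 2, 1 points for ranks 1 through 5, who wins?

B

D: 21·3 + 6·2 + 25·3 + 25·3 + 27·3 + 28·1 = 334
B: 21·4 + 6·4 + 25·1 + 25·5 + 27·5 + 28·2 = 449
A: 21·1 + 6·3 + 25·5 + 25·2 + 27·2 + 28·5 = 408
C: 21·5 + 6·1 + 25·2 + 25·4 + 27·1 + 28·4 = 400
E: 21·2 + 6·5 + 25·4 + 25·1 + 27·4 + 28·3 = 389
B has the highest Borda score (449).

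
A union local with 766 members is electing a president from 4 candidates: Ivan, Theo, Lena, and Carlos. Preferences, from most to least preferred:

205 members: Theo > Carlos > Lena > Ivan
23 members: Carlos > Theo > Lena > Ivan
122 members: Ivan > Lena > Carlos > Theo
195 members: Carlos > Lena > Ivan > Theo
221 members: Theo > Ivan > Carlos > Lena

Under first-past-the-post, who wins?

First-place votes: Ivan 122, Theo 426, Lena 0, Carlos 218.
Theo has the most first-place votes.

Theo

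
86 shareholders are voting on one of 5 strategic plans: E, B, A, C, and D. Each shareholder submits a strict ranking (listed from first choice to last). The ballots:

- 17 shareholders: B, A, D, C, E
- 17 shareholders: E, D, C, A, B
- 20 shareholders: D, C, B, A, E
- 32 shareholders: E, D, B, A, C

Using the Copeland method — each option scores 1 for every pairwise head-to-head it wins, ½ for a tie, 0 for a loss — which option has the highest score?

E

E: beats B, A, C, and D → score 4.
B: beats A and C; loses to E and D → score 2.
A: beats C; loses to E, B, and D → score 1.
C: loses to E, B, A, and D → score 0.
D: beats B, A, and C; loses to E → score 3.
E has the best pairwise record.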